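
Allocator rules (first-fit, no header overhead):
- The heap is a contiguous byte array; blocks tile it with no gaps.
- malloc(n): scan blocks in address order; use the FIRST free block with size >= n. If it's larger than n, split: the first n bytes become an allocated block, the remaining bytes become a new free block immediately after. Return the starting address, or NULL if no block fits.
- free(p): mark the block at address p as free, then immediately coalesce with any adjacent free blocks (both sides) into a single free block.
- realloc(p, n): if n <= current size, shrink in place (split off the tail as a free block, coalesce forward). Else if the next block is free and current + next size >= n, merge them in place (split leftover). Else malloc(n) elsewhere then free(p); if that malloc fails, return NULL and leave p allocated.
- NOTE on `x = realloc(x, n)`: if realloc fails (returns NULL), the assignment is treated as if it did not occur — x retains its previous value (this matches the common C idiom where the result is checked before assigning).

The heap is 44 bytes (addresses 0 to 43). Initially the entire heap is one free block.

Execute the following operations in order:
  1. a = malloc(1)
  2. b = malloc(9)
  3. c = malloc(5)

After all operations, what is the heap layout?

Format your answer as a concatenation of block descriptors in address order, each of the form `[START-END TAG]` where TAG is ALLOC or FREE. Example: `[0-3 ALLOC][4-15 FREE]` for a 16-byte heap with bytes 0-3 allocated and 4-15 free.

Op 1: a = malloc(1) -> a = 0; heap: [0-0 ALLOC][1-43 FREE]
Op 2: b = malloc(9) -> b = 1; heap: [0-0 ALLOC][1-9 ALLOC][10-43 FREE]
Op 3: c = malloc(5) -> c = 10; heap: [0-0 ALLOC][1-9 ALLOC][10-14 ALLOC][15-43 FREE]

Answer: [0-0 ALLOC][1-9 ALLOC][10-14 ALLOC][15-43 FREE]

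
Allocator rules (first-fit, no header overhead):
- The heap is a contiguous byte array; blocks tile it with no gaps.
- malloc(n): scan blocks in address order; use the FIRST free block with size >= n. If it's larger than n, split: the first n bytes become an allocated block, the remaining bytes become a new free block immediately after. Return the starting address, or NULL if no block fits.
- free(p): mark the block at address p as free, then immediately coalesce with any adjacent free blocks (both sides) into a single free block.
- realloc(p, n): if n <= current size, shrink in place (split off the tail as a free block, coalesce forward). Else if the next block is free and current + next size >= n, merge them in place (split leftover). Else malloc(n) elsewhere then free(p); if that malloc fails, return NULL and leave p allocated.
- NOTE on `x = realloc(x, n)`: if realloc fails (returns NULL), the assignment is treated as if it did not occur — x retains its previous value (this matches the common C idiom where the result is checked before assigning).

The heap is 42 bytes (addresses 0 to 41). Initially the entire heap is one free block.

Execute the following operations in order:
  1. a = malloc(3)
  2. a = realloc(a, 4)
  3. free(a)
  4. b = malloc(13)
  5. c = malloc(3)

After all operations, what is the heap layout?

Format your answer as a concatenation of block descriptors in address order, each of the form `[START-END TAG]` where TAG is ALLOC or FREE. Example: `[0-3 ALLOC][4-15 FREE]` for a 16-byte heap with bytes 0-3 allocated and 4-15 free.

Op 1: a = malloc(3) -> a = 0; heap: [0-2 ALLOC][3-41 FREE]
Op 2: a = realloc(a, 4) -> a = 0; heap: [0-3 ALLOC][4-41 FREE]
Op 3: free(a) -> (freed a); heap: [0-41 FREE]
Op 4: b = malloc(13) -> b = 0; heap: [0-12 ALLOC][13-41 FREE]
Op 5: c = malloc(3) -> c = 13; heap: [0-12 ALLOC][13-15 ALLOC][16-41 FREE]

Answer: [0-12 ALLOC][13-15 ALLOC][16-41 FREE]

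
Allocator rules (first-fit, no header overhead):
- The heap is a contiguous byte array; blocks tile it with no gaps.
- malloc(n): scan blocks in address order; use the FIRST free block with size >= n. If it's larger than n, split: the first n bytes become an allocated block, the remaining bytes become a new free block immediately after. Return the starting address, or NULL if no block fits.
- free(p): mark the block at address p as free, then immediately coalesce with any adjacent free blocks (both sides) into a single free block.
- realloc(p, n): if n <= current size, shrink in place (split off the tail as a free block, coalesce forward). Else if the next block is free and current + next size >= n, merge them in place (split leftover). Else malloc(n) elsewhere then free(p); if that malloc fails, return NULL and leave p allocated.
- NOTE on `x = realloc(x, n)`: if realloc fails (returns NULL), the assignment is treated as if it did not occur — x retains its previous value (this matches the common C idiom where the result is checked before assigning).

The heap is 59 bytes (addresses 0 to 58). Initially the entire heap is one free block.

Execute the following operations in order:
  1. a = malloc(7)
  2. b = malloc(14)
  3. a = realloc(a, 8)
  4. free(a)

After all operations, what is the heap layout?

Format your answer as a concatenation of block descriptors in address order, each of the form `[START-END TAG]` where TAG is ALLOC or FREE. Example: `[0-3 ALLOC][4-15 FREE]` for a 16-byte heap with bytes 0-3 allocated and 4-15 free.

Op 1: a = malloc(7) -> a = 0; heap: [0-6 ALLOC][7-58 FREE]
Op 2: b = malloc(14) -> b = 7; heap: [0-6 ALLOC][7-20 ALLOC][21-58 FREE]
Op 3: a = realloc(a, 8) -> a = 21; heap: [0-6 FREE][7-20 ALLOC][21-28 ALLOC][29-58 FREE]
Op 4: free(a) -> (freed a); heap: [0-6 FREE][7-20 ALLOC][21-58 FREE]

Answer: [0-6 FREE][7-20 ALLOC][21-58 FREE]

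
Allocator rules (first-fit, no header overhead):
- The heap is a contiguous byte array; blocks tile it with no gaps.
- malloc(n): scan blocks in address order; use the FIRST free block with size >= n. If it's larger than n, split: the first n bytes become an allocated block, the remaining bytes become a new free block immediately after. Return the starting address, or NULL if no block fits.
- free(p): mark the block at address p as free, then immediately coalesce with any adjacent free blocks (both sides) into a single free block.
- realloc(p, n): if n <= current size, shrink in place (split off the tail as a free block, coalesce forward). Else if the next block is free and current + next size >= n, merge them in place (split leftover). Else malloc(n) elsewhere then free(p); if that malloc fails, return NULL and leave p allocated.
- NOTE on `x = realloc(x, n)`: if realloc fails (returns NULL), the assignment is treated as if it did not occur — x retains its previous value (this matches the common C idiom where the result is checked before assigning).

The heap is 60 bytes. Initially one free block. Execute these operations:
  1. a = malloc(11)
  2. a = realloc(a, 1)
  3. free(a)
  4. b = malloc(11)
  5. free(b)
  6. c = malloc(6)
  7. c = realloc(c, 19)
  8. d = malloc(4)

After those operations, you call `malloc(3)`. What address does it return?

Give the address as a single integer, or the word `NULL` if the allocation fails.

Op 1: a = malloc(11) -> a = 0; heap: [0-10 ALLOC][11-59 FREE]
Op 2: a = realloc(a, 1) -> a = 0; heap: [0-0 ALLOC][1-59 FREE]
Op 3: free(a) -> (freed a); heap: [0-59 FREE]
Op 4: b = malloc(11) -> b = 0; heap: [0-10 ALLOC][11-59 FREE]
Op 5: free(b) -> (freed b); heap: [0-59 FREE]
Op 6: c = malloc(6) -> c = 0; heap: [0-5 ALLOC][6-59 FREE]
Op 7: c = realloc(c, 19) -> c = 0; heap: [0-18 ALLOC][19-59 FREE]
Op 8: d = malloc(4) -> d = 19; heap: [0-18 ALLOC][19-22 ALLOC][23-59 FREE]
malloc(3): first-fit scan over [0-18 ALLOC][19-22 ALLOC][23-59 FREE] -> 23

Answer: 23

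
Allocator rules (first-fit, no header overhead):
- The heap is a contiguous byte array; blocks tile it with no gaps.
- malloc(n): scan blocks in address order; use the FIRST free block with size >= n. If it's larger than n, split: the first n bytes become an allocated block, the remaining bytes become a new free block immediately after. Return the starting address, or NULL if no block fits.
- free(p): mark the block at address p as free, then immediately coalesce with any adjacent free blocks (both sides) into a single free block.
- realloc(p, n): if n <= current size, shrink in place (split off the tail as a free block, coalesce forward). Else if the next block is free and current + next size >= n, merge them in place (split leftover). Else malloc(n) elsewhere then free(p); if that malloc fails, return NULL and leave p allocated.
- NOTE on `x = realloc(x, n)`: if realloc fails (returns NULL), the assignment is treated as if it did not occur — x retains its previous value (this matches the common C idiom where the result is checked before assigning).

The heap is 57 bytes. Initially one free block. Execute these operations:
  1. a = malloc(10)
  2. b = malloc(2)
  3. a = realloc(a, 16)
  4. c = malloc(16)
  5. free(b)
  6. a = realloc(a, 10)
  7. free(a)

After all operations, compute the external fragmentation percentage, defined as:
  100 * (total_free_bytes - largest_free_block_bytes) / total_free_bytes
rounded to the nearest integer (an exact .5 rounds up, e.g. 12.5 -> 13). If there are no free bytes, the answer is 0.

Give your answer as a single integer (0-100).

Answer: 32

Derivation:
Op 1: a = malloc(10) -> a = 0; heap: [0-9 ALLOC][10-56 FREE]
Op 2: b = malloc(2) -> b = 10; heap: [0-9 ALLOC][10-11 ALLOC][12-56 FREE]
Op 3: a = realloc(a, 16) -> a = 12; heap: [0-9 FREE][10-11 ALLOC][12-27 ALLOC][28-56 FREE]
Op 4: c = malloc(16) -> c = 28; heap: [0-9 FREE][10-11 ALLOC][12-27 ALLOC][28-43 ALLOC][44-56 FREE]
Op 5: free(b) -> (freed b); heap: [0-11 FREE][12-27 ALLOC][28-43 ALLOC][44-56 FREE]
Op 6: a = realloc(a, 10) -> a = 12; heap: [0-11 FREE][12-21 ALLOC][22-27 FREE][28-43 ALLOC][44-56 FREE]
Op 7: free(a) -> (freed a); heap: [0-27 FREE][28-43 ALLOC][44-56 FREE]
Free blocks: [28 13] total_free=41 largest=28 -> 100*(41-28)/41 = 1300/41 ≈ 31.707 -> rounds to 32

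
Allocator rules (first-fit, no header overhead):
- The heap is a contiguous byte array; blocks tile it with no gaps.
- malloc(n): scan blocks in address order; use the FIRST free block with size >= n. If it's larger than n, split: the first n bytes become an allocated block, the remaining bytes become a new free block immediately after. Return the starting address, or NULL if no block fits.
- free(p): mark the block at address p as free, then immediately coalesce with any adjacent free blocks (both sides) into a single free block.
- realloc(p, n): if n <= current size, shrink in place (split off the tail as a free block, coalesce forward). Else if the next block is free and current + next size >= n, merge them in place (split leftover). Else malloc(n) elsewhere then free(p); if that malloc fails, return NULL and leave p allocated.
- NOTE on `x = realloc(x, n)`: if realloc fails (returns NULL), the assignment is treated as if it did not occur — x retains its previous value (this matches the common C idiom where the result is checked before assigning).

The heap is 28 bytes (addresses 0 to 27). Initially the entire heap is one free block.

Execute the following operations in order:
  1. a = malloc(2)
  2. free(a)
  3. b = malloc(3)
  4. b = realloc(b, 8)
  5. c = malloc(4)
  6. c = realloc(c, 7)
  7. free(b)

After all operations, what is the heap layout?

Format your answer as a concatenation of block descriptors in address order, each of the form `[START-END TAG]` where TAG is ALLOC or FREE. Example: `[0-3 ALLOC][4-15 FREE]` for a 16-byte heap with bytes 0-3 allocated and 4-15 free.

Op 1: a = malloc(2) -> a = 0; heap: [0-1 ALLOC][2-27 FREE]
Op 2: free(a) -> (freed a); heap: [0-27 FREE]
Op 3: b = malloc(3) -> b = 0; heap: [0-2 ALLOC][3-27 FREE]
Op 4: b = realloc(b, 8) -> b = 0; heap: [0-7 ALLOC][8-27 FREE]
Op 5: c = malloc(4) -> c = 8; heap: [0-7 ALLOC][8-11 ALLOC][12-27 FREE]
Op 6: c = realloc(c, 7) -> c = 8; heap: [0-7 ALLOC][8-14 ALLOC][15-27 FREE]
Op 7: free(b) -> (freed b); heap: [0-7 FREE][8-14 ALLOC][15-27 FREE]

Answer: [0-7 FREE][8-14 ALLOC][15-27 FREE]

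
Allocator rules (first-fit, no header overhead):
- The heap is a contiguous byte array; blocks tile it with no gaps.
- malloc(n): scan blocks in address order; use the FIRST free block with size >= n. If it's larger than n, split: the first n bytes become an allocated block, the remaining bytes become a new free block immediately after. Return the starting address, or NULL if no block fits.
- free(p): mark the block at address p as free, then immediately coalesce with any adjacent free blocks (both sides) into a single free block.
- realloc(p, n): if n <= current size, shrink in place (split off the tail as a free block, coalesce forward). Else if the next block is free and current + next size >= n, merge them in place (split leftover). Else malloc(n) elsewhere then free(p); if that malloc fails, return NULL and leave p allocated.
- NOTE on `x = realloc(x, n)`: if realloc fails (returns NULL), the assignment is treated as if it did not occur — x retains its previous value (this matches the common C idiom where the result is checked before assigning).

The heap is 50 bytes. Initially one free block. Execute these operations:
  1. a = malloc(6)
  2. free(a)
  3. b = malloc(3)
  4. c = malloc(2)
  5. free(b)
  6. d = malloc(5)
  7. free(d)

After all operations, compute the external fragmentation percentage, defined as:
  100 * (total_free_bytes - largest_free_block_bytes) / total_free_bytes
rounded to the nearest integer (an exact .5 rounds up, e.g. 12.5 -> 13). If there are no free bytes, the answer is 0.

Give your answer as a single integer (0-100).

Answer: 6

Derivation:
Op 1: a = malloc(6) -> a = 0; heap: [0-5 ALLOC][6-49 FREE]
Op 2: free(a) -> (freed a); heap: [0-49 FREE]
Op 3: b = malloc(3) -> b = 0; heap: [0-2 ALLOC][3-49 FREE]
Op 4: c = malloc(2) -> c = 3; heap: [0-2 ALLOC][3-4 ALLOC][5-49 FREE]
Op 5: free(b) -> (freed b); heap: [0-2 FREE][3-4 ALLOC][5-49 FREE]
Op 6: d = malloc(5) -> d = 5; heap: [0-2 FREE][3-4 ALLOC][5-9 ALLOC][10-49 FREE]
Op 7: free(d) -> (freed d); heap: [0-2 FREE][3-4 ALLOC][5-49 FREE]
Free blocks: [3 45] total_free=48 largest=45 -> 100*(48-45)/48 = 300/48 = 6.25 -> rounds to 6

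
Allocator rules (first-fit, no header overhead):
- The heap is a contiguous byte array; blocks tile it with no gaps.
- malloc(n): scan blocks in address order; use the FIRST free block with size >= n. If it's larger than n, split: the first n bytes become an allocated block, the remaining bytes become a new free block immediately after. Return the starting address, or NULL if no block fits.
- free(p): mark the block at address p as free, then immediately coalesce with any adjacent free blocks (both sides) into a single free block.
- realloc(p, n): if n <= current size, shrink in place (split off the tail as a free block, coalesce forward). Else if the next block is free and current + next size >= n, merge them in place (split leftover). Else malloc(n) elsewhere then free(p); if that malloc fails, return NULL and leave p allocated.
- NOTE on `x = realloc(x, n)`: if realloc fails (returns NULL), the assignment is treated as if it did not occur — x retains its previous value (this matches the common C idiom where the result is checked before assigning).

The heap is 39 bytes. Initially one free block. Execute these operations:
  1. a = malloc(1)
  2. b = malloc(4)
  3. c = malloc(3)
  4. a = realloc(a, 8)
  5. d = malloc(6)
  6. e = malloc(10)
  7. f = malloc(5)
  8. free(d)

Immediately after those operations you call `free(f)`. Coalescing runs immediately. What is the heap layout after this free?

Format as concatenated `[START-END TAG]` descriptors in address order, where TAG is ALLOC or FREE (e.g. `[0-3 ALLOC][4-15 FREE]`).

Op 1: a = malloc(1) -> a = 0; heap: [0-0 ALLOC][1-38 FREE]
Op 2: b = malloc(4) -> b = 1; heap: [0-0 ALLOC][1-4 ALLOC][5-38 FREE]
Op 3: c = malloc(3) -> c = 5; heap: [0-0 ALLOC][1-4 ALLOC][5-7 ALLOC][8-38 FREE]
Op 4: a = realloc(a, 8) -> a = 8; heap: [0-0 FREE][1-4 ALLOC][5-7 ALLOC][8-15 ALLOC][16-38 FREE]
Op 5: d = malloc(6) -> d = 16; heap: [0-0 FREE][1-4 ALLOC][5-7 ALLOC][8-15 ALLOC][16-21 ALLOC][22-38 FREE]
Op 6: e = malloc(10) -> e = 22; heap: [0-0 FREE][1-4 ALLOC][5-7 ALLOC][8-15 ALLOC][16-21 ALLOC][22-31 ALLOC][32-38 FREE]
Op 7: f = malloc(5) -> f = 32; heap: [0-0 FREE][1-4 ALLOC][5-7 ALLOC][8-15 ALLOC][16-21 ALLOC][22-31 ALLOC][32-36 ALLOC][37-38 FREE]
Op 8: free(d) -> (freed d); heap: [0-0 FREE][1-4 ALLOC][5-7 ALLOC][8-15 ALLOC][16-21 FREE][22-31 ALLOC][32-36 ALLOC][37-38 FREE]
free(f): f = 32 -> block [32-36 ALLOC]; mark free, coalesce with adjacent free neighbors -> [0-0 FREE][1-4 ALLOC][5-7 ALLOC][8-15 ALLOC][16-21 FREE][22-31 ALLOC][32-38 FREE]

Answer: [0-0 FREE][1-4 ALLOC][5-7 ALLOC][8-15 ALLOC][16-21 FREE][22-31 ALLOC][32-38 FREE]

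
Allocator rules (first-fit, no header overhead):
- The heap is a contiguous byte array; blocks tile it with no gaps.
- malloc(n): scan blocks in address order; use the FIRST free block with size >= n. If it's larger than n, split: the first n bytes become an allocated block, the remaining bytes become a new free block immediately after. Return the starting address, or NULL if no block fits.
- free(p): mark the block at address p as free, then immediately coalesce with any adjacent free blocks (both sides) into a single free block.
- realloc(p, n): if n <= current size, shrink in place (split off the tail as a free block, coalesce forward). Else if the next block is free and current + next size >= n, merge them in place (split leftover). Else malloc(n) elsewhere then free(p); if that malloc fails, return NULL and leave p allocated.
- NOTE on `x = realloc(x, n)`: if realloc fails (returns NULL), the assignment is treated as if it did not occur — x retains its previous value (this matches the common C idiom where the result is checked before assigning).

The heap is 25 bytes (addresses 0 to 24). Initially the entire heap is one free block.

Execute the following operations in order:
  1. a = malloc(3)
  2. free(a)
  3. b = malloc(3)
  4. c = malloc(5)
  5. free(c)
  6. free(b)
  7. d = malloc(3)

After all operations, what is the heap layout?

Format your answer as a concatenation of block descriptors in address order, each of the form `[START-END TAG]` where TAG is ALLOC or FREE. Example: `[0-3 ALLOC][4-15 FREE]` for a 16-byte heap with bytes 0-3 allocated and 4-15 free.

Answer: [0-2 ALLOC][3-24 FREE]

Derivation:
Op 1: a = malloc(3) -> a = 0; heap: [0-2 ALLOC][3-24 FREE]
Op 2: free(a) -> (freed a); heap: [0-24 FREE]
Op 3: b = malloc(3) -> b = 0; heap: [0-2 ALLOC][3-24 FREE]
Op 4: c = malloc(5) -> c = 3; heap: [0-2 ALLOC][3-7 ALLOC][8-24 FREE]
Op 5: free(c) -> (freed c); heap: [0-2 ALLOC][3-24 FREE]
Op 6: free(b) -> (freed b); heap: [0-24 FREE]
Op 7: d = malloc(3) -> d = 0; heap: [0-2 ALLOC][3-24 FREE]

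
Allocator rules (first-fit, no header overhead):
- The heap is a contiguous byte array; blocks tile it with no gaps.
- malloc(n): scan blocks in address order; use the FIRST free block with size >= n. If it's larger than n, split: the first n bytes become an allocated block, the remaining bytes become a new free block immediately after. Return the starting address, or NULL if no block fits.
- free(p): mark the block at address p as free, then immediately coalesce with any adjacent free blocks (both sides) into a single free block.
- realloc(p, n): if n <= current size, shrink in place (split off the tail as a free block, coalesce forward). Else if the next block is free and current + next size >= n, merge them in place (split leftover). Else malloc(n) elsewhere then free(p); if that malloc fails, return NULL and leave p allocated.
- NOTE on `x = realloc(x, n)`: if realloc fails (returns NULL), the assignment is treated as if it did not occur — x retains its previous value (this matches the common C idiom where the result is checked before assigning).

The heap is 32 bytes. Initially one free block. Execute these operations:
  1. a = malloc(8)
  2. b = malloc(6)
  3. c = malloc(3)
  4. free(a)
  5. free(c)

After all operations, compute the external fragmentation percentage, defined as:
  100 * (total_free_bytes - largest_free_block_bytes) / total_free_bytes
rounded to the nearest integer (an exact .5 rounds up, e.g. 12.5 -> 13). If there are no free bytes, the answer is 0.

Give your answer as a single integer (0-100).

Answer: 31

Derivation:
Op 1: a = malloc(8) -> a = 0; heap: [0-7 ALLOC][8-31 FREE]
Op 2: b = malloc(6) -> b = 8; heap: [0-7 ALLOC][8-13 ALLOC][14-31 FREE]
Op 3: c = malloc(3) -> c = 14; heap: [0-7 ALLOC][8-13 ALLOC][14-16 ALLOC][17-31 FREE]
Op 4: free(a) -> (freed a); heap: [0-7 FREE][8-13 ALLOC][14-16 ALLOC][17-31 FREE]
Op 5: free(c) -> (freed c); heap: [0-7 FREE][8-13 ALLOC][14-31 FREE]
Free blocks: [8 18] total_free=26 largest=18 -> 100*(26-18)/26 = 800/26 ≈ 30.769 -> rounds to 31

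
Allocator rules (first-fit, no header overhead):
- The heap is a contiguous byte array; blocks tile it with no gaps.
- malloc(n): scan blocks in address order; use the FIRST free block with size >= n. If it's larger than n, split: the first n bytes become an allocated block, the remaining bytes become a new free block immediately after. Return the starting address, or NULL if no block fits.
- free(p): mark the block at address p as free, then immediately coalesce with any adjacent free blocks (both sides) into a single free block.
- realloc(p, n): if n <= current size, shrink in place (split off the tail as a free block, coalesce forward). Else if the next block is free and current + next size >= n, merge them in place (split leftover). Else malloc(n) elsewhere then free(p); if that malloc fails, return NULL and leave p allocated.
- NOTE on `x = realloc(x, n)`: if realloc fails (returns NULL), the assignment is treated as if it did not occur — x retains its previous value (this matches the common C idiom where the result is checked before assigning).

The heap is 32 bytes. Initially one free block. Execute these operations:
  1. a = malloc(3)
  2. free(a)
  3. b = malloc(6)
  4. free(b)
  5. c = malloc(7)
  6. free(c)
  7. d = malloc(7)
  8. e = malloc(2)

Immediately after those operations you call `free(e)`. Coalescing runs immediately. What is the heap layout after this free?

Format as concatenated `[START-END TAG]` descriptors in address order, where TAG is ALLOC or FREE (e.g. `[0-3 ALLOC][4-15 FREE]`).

Op 1: a = malloc(3) -> a = 0; heap: [0-2 ALLOC][3-31 FREE]
Op 2: free(a) -> (freed a); heap: [0-31 FREE]
Op 3: b = malloc(6) -> b = 0; heap: [0-5 ALLOC][6-31 FREE]
Op 4: free(b) -> (freed b); heap: [0-31 FREE]
Op 5: c = malloc(7) -> c = 0; heap: [0-6 ALLOC][7-31 FREE]
Op 6: free(c) -> (freed c); heap: [0-31 FREE]
Op 7: d = malloc(7) -> d = 0; heap: [0-6 ALLOC][7-31 FREE]
Op 8: e = malloc(2) -> e = 7; heap: [0-6 ALLOC][7-8 ALLOC][9-31 FREE]
free(e): e = 7 -> block [7-8 ALLOC]; mark free, coalesce with adjacent free neighbors -> [0-6 ALLOC][7-31 FREE]

Answer: [0-6 ALLOC][7-31 FREE]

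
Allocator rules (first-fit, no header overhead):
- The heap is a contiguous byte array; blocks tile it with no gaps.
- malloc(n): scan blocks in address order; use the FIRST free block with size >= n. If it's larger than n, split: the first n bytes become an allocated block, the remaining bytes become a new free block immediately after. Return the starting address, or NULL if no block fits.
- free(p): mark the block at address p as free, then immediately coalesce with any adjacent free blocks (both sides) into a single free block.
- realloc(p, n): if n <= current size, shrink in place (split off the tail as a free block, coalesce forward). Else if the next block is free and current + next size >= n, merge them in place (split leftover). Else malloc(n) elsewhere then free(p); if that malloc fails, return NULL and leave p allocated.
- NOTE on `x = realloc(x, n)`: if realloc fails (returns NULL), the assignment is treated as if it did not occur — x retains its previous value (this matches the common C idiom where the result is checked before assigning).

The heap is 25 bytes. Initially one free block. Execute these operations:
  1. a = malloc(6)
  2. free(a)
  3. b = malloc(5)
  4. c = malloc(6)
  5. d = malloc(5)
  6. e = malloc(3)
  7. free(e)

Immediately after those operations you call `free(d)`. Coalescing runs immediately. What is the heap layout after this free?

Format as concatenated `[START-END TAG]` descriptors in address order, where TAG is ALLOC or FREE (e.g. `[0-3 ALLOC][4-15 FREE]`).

Op 1: a = malloc(6) -> a = 0; heap: [0-5 ALLOC][6-24 FREE]
Op 2: free(a) -> (freed a); heap: [0-24 FREE]
Op 3: b = malloc(5) -> b = 0; heap: [0-4 ALLOC][5-24 FREE]
Op 4: c = malloc(6) -> c = 5; heap: [0-4 ALLOC][5-10 ALLOC][11-24 FREE]
Op 5: d = malloc(5) -> d = 11; heap: [0-4 ALLOC][5-10 ALLOC][11-15 ALLOC][16-24 FREE]
Op 6: e = malloc(3) -> e = 16; heap: [0-4 ALLOC][5-10 ALLOC][11-15 ALLOC][16-18 ALLOC][19-24 FREE]
Op 7: free(e) -> (freed e); heap: [0-4 ALLOC][5-10 ALLOC][11-15 ALLOC][16-24 FREE]
free(d): d = 11 -> block [11-15 ALLOC]; mark free, coalesce with adjacent free neighbors -> [0-4 ALLOC][5-10 ALLOC][11-24 FREE]

Answer: [0-4 ALLOC][5-10 ALLOC][11-24 FREE]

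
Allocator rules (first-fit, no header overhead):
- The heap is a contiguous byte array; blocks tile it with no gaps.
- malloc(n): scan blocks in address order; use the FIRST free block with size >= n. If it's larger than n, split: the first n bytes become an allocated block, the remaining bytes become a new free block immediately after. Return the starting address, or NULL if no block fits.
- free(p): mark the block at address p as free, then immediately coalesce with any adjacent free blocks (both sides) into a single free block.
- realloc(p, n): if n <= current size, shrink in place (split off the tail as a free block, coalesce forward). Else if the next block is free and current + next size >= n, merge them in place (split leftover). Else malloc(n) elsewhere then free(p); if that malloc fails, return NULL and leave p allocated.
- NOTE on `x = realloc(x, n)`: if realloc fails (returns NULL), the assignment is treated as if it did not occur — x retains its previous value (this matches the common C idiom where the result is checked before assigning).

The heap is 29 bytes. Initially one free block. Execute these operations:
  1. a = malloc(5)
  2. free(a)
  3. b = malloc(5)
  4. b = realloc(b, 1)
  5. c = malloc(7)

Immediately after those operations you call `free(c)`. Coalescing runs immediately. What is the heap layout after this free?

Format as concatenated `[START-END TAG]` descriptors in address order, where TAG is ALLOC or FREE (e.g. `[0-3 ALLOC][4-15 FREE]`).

Op 1: a = malloc(5) -> a = 0; heap: [0-4 ALLOC][5-28 FREE]
Op 2: free(a) -> (freed a); heap: [0-28 FREE]
Op 3: b = malloc(5) -> b = 0; heap: [0-4 ALLOC][5-28 FREE]
Op 4: b = realloc(b, 1) -> b = 0; heap: [0-0 ALLOC][1-28 FREE]
Op 5: c = malloc(7) -> c = 1; heap: [0-0 ALLOC][1-7 ALLOC][8-28 FREE]
free(c): c = 1 -> block [1-7 ALLOC]; mark free, coalesce with adjacent free neighbors -> [0-0 ALLOC][1-28 FREE]

Answer: [0-0 ALLOC][1-28 FREE]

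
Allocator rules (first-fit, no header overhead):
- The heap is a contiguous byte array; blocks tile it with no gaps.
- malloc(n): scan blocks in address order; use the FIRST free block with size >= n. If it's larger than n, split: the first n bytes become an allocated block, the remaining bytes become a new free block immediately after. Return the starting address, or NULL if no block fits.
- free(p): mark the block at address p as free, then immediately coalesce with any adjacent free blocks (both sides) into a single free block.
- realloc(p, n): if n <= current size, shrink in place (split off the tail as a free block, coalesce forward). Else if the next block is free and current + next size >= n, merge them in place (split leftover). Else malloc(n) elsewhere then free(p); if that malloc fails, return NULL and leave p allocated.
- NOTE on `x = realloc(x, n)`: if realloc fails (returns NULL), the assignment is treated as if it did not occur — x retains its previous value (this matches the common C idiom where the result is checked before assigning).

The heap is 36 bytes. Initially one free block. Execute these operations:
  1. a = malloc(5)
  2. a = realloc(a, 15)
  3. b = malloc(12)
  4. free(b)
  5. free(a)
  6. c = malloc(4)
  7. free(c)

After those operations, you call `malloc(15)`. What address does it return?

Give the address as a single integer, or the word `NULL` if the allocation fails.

Answer: 0

Derivation:
Op 1: a = malloc(5) -> a = 0; heap: [0-4 ALLOC][5-35 FREE]
Op 2: a = realloc(a, 15) -> a = 0; heap: [0-14 ALLOC][15-35 FREE]
Op 3: b = malloc(12) -> b = 15; heap: [0-14 ALLOC][15-26 ALLOC][27-35 FREE]
Op 4: free(b) -> (freed b); heap: [0-14 ALLOC][15-35 FREE]
Op 5: free(a) -> (freed a); heap: [0-35 FREE]
Op 6: c = malloc(4) -> c = 0; heap: [0-3 ALLOC][4-35 FREE]
Op 7: free(c) -> (freed c); heap: [0-35 FREE]
malloc(15): first-fit scan over [0-35 FREE] -> 0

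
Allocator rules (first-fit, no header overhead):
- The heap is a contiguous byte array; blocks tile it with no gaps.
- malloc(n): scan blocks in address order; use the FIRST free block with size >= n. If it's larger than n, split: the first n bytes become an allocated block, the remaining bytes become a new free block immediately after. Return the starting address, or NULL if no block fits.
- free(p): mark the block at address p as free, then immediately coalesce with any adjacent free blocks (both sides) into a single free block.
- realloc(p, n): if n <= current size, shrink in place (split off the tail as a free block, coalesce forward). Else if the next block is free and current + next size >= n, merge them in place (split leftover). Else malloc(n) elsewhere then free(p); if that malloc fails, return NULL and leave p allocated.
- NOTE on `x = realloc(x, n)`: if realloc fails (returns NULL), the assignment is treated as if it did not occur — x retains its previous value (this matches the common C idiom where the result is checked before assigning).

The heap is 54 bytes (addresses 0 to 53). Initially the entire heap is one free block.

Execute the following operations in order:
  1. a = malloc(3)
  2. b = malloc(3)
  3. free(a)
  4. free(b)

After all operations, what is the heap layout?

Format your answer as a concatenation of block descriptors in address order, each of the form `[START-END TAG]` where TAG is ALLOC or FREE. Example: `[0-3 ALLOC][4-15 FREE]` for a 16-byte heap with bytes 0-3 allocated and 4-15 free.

Op 1: a = malloc(3) -> a = 0; heap: [0-2 ALLOC][3-53 FREE]
Op 2: b = malloc(3) -> b = 3; heap: [0-2 ALLOC][3-5 ALLOC][6-53 FREE]
Op 3: free(a) -> (freed a); heap: [0-2 FREE][3-5 ALLOC][6-53 FREE]
Op 4: free(b) -> (freed b); heap: [0-53 FREE]

Answer: [0-53 FREE]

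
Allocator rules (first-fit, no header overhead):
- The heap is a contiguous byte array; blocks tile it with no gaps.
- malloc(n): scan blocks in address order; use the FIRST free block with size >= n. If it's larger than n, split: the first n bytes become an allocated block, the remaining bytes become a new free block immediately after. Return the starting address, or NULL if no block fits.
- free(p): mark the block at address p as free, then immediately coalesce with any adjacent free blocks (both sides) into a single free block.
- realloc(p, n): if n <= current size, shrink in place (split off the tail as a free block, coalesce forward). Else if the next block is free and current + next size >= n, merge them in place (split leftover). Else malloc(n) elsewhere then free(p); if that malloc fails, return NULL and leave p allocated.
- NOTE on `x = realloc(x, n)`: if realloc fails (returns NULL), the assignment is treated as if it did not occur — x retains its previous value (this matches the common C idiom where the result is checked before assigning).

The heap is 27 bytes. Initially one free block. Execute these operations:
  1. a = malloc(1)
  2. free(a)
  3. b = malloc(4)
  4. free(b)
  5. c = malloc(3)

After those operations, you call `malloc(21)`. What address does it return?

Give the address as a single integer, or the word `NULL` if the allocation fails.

Answer: 3

Derivation:
Op 1: a = malloc(1) -> a = 0; heap: [0-0 ALLOC][1-26 FREE]
Op 2: free(a) -> (freed a); heap: [0-26 FREE]
Op 3: b = malloc(4) -> b = 0; heap: [0-3 ALLOC][4-26 FREE]
Op 4: free(b) -> (freed b); heap: [0-26 FREE]
Op 5: c = malloc(3) -> c = 0; heap: [0-2 ALLOC][3-26 FREE]
malloc(21): first-fit scan over [0-2 ALLOC][3-26 FREE] -> 3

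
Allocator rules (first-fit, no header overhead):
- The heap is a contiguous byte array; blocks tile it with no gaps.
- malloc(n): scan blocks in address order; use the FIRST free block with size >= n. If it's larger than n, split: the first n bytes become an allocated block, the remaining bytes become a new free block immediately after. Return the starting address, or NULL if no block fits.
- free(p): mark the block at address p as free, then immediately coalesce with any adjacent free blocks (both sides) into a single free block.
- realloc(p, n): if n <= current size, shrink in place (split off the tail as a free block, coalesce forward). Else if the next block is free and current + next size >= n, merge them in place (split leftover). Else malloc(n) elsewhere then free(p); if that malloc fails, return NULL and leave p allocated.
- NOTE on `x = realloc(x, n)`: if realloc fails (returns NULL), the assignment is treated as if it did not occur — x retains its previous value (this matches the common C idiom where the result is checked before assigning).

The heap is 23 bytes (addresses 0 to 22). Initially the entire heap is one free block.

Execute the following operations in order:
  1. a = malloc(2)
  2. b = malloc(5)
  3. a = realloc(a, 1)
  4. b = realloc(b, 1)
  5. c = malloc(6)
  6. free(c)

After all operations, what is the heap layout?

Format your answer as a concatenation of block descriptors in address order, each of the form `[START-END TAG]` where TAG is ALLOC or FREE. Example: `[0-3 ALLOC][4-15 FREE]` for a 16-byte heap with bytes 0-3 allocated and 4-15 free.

Answer: [0-0 ALLOC][1-1 FREE][2-2 ALLOC][3-22 FREE]

Derivation:
Op 1: a = malloc(2) -> a = 0; heap: [0-1 ALLOC][2-22 FREE]
Op 2: b = malloc(5) -> b = 2; heap: [0-1 ALLOC][2-6 ALLOC][7-22 FREE]
Op 3: a = realloc(a, 1) -> a = 0; heap: [0-0 ALLOC][1-1 FREE][2-6 ALLOC][7-22 FREE]
Op 4: b = realloc(b, 1) -> b = 2; heap: [0-0 ALLOC][1-1 FREE][2-2 ALLOC][3-22 FREE]
Op 5: c = malloc(6) -> c = 3; heap: [0-0 ALLOC][1-1 FREE][2-2 ALLOC][3-8 ALLOC][9-22 FREE]
Op 6: free(c) -> (freed c); heap: [0-0 ALLOC][1-1 FREE][2-2 ALLOC][3-22 FREE]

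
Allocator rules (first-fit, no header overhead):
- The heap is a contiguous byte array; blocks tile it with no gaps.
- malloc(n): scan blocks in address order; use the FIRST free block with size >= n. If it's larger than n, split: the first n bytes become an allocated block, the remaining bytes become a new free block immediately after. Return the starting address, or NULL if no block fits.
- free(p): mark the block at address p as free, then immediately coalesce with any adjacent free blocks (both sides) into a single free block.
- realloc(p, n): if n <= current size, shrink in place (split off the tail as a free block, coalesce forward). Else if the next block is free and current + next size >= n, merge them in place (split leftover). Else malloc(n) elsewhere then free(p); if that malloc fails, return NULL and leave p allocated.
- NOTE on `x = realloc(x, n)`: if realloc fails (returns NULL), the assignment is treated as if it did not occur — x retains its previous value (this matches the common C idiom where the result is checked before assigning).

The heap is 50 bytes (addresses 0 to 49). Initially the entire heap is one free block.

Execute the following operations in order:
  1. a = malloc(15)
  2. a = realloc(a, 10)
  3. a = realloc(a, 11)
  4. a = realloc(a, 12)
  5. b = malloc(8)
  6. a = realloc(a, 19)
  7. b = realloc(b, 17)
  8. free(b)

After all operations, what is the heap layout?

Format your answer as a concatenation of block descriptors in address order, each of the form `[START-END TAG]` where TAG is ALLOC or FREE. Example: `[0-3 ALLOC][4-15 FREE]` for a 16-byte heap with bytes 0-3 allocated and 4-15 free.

Answer: [0-19 FREE][20-38 ALLOC][39-49 FREE]

Derivation:
Op 1: a = malloc(15) -> a = 0; heap: [0-14 ALLOC][15-49 FREE]
Op 2: a = realloc(a, 10) -> a = 0; heap: [0-9 ALLOC][10-49 FREE]
Op 3: a = realloc(a, 11) -> a = 0; heap: [0-10 ALLOC][11-49 FREE]
Op 4: a = realloc(a, 12) -> a = 0; heap: [0-11 ALLOC][12-49 FREE]
Op 5: b = malloc(8) -> b = 12; heap: [0-11 ALLOC][12-19 ALLOC][20-49 FREE]
Op 6: a = realloc(a, 19) -> a = 20; heap: [0-11 FREE][12-19 ALLOC][20-38 ALLOC][39-49 FREE]
Op 7: b = realloc(b, 17) -> NULL (b unchanged); heap: [0-11 FREE][12-19 ALLOC][20-38 ALLOC][39-49 FREE]
Op 8: free(b) -> (freed b); heap: [0-19 FREE][20-38 ALLOC][39-49 FREE]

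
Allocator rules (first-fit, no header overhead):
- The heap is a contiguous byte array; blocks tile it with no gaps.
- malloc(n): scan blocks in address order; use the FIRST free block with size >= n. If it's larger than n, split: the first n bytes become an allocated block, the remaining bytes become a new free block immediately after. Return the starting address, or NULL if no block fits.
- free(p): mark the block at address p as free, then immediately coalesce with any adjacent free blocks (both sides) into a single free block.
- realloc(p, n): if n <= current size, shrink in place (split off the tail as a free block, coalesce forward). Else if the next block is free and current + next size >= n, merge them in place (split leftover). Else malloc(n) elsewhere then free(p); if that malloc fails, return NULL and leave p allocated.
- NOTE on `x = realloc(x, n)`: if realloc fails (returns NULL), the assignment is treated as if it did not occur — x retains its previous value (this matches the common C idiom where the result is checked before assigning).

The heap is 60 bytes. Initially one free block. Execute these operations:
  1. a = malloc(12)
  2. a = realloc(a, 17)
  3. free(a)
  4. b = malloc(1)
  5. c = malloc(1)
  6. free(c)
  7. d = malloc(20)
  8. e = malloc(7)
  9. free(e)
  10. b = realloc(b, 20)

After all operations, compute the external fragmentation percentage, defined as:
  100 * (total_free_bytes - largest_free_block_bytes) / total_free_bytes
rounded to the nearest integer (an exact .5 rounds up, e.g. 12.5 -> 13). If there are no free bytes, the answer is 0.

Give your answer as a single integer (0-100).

Op 1: a = malloc(12) -> a = 0; heap: [0-11 ALLOC][12-59 FREE]
Op 2: a = realloc(a, 17) -> a = 0; heap: [0-16 ALLOC][17-59 FREE]
Op 3: free(a) -> (freed a); heap: [0-59 FREE]
Op 4: b = malloc(1) -> b = 0; heap: [0-0 ALLOC][1-59 FREE]
Op 5: c = malloc(1) -> c = 1; heap: [0-0 ALLOC][1-1 ALLOC][2-59 FREE]
Op 6: free(c) -> (freed c); heap: [0-0 ALLOC][1-59 FREE]
Op 7: d = malloc(20) -> d = 1; heap: [0-0 ALLOC][1-20 ALLOC][21-59 FREE]
Op 8: e = malloc(7) -> e = 21; heap: [0-0 ALLOC][1-20 ALLOC][21-27 ALLOC][28-59 FREE]
Op 9: free(e) -> (freed e); heap: [0-0 ALLOC][1-20 ALLOC][21-59 FREE]
Op 10: b = realloc(b, 20) -> b = 21; heap: [0-0 FREE][1-20 ALLOC][21-40 ALLOC][41-59 FREE]
Free blocks: [1 19] total_free=20 largest=19 -> 100*(20-19)/20 = 100/20 = 5

Answer: 5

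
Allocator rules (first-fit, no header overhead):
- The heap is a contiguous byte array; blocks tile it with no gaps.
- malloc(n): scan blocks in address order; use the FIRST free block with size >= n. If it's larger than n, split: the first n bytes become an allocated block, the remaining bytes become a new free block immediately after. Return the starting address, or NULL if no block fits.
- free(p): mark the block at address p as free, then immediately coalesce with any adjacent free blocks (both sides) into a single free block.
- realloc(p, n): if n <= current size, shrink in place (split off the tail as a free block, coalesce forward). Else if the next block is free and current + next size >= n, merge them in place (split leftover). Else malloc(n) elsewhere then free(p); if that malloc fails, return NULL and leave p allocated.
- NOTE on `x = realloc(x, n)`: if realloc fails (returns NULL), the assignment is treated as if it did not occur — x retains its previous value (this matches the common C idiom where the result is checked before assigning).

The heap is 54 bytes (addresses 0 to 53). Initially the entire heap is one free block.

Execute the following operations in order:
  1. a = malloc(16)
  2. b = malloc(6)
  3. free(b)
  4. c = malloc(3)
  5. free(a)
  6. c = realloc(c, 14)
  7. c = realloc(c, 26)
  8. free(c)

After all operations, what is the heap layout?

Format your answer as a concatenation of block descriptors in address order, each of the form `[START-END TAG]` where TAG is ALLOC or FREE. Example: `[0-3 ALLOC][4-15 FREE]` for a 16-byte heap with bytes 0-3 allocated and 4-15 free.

Answer: [0-53 FREE]

Derivation:
Op 1: a = malloc(16) -> a = 0; heap: [0-15 ALLOC][16-53 FREE]
Op 2: b = malloc(6) -> b = 16; heap: [0-15 ALLOC][16-21 ALLOC][22-53 FREE]
Op 3: free(b) -> (freed b); heap: [0-15 ALLOC][16-53 FREE]
Op 4: c = malloc(3) -> c = 16; heap: [0-15 ALLOC][16-18 ALLOC][19-53 FREE]
Op 5: free(a) -> (freed a); heap: [0-15 FREE][16-18 ALLOC][19-53 FREE]
Op 6: c = realloc(c, 14) -> c = 16; heap: [0-15 FREE][16-29 ALLOC][30-53 FREE]
Op 7: c = realloc(c, 26) -> c = 16; heap: [0-15 FREE][16-41 ALLOC][42-53 FREE]
Op 8: free(c) -> (freed c); heap: [0-53 FREE]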